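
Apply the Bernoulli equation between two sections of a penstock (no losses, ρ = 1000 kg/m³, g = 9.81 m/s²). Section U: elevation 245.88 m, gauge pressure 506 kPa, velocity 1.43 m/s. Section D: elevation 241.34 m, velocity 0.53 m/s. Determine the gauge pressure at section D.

P₂ ≈ 551 kPa

Pressure head at U: ψ₁ = P₁/(ρg) = 506×1000 / (1000 × 9.81) = 51.58 m.
Velocity heads: v₁²/2g = 1.43²/19.62 = 0.104 m; v₂²/2g = 0.53²/19.62 = 0.014 m.
Total head H = z₁ + ψ₁ + v₁²/2g = 245.88 + 51.58 + 0.104 = 297.56 m.
ψ₂ = H − z₂ − v₂²/2g = 297.56 − 241.34 − 0.014 = 56.21 m.
P₂ = ρgψ₂ = 1000 × 9.81 × 56.21 ≈ 551 kPa.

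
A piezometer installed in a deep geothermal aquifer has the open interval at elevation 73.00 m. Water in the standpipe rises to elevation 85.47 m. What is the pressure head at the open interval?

ψ ≈ 12.47 m

Total head h = 85.47 m (the water-surface elevation in the piezometer).
Pressure head ψ = h − z = 85.47 − 73.00 = 12.47 m.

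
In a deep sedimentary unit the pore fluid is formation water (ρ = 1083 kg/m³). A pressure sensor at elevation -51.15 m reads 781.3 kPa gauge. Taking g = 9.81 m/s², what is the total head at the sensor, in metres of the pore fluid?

h ≈ 22.39 m

ψ = P/(ρg) = 781.3×1000 / (1083 × 9.81) = 73.54 m.
h = z + ψ = -51.15 + 73.54 = 22.39 m.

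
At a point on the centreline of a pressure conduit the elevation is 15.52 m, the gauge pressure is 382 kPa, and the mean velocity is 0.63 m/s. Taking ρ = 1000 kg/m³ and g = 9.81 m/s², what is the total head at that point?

h ≈ 54.48 m

Pressure head ψ = P/(ρg) = 382×1000 / (1000 × 9.81) = 38.94 m.
Velocity head = v²/(2g) = 0.63² / (2 × 9.81) = 0.020 m.
h = z + ψ + v²/(2g) = 15.52 + 38.94 + 0.020 = 54.48 m.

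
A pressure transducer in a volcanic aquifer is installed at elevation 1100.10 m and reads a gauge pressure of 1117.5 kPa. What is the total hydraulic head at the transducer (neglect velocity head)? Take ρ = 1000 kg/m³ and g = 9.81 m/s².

ψ = P/(ρg) = 1117.5×1000 / (1000 × 9.81) = 113.91 m.
h = z + ψ = 1100.10 + 113.91 = 1214.01 m.

h ≈ 1214.01 m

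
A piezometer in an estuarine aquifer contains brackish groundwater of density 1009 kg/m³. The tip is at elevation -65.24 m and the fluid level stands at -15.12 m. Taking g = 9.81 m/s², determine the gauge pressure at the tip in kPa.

P ≈ 496 kPa

Pressure head ψ = h − z = -15.12 − (-65.24) = 50.12 m.
P = ρgψ = 1009 × 9.81 × 50.12 = 496102 Pa ≈ 496 kPa.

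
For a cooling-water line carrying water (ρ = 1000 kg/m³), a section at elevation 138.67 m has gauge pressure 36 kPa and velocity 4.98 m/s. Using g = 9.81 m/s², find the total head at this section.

Pressure head ψ = P/(ρg) = 36×1000 / (1000 × 9.81) = 3.67 m.
Velocity head = v²/(2g) = 4.98² / (2 × 9.81) = 1.264 m.
h = z + ψ + v²/(2g) = 138.67 + 3.67 + 1.264 = 143.60 m.

h ≈ 143.60 m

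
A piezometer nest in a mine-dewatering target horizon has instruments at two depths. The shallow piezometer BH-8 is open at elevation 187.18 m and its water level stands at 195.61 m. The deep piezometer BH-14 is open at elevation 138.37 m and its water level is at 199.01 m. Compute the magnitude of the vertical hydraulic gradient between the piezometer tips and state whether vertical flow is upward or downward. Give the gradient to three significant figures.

Total head at BH-8: h = 195.61 m (water level in the standpipe).
Total head at BH-14: h = 199.01 m.
Δh = h(BH-8) − h(BH-14) = 195.61 − 199.01 = -3.40 m.
Vertical separation Δz = 187.18 − 138.37 = 48.81 m.
|i_v| = |Δh| / Δz = 3.40 / 48.81 = 0.0697.
Head is higher in the deep piezometer, so vertical flow is upward (discharge condition).

|i_v| ≈ 0.0697; vertical flow is upward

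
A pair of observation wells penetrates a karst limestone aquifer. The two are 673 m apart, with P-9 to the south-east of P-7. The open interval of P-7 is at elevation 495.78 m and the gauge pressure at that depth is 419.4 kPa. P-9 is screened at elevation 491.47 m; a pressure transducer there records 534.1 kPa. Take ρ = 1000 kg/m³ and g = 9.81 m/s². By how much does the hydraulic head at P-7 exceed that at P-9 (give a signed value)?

Δh ≈ -7.38 m

Pressure head at P-7: ψ = P/(ρg) = 419.4×1000 / (1000 × 9.81) = 42.75 m.
Total head at P-7: h = z + ψ = 495.78 + 42.75 = 538.53 m.
Pressure head at P-9: ψ = P/(ρg) = 534.1×1000 / (1000 × 9.81) = 54.44 m.
Total head at P-9: h = z + ψ = 491.47 + 54.44 = 545.91 m.
Head difference: h(P-7) − h(P-9) = 538.53 − 545.91 = -7.38 m.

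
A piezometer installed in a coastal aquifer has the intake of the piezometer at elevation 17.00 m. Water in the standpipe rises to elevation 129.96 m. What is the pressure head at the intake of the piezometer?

ψ ≈ 112.96 m

Total head h = 129.96 m (the water-surface elevation in the piezometer).
Pressure head ψ = h − z = 129.96 − 17.00 = 112.96 m.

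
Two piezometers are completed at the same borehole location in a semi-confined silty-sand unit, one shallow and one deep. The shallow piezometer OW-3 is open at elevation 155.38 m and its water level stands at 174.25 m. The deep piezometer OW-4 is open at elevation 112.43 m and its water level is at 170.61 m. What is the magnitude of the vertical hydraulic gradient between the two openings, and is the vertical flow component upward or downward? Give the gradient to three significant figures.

Total head at OW-3: h = 174.25 m (water level in the standpipe).
Total head at OW-4: h = 170.61 m.
Δh = h(OW-3) − h(OW-4) = 174.25 − 170.61 = 3.64 m.
Vertical separation Δz = 155.38 − 112.43 = 42.95 m.
|i_v| = |Δh| / Δz = 3.64 / 42.95 = 0.0847.
Head is higher in the shallow piezometer, so vertical flow is downward (recharge condition).

|i_v| ≈ 0.0847; vertical flow is downward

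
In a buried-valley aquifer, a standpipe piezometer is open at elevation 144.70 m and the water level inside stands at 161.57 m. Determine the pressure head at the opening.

ψ ≈ 16.87 m

Total head h = 161.57 m (the water-surface elevation in the piezometer).
Pressure head ψ = h − z = 161.57 − 144.70 = 16.87 m.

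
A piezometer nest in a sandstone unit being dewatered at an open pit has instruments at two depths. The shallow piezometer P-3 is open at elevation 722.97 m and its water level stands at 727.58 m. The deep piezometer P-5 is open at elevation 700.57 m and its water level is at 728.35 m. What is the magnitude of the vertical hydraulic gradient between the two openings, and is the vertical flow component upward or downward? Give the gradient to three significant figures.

Total head at P-3: h = 727.58 m (water level in the standpipe).
Total head at P-5: h = 728.35 m.
Δh = h(P-3) − h(P-5) = 727.58 − 728.35 = -0.77 m.
Vertical separation Δz = 722.97 − 700.57 = 22.40 m.
|i_v| = |Δh| / Δz = 0.77 / 22.40 = 0.0344.
Head is higher in the deep piezometer, so vertical flow is upward (discharge condition).

|i_v| ≈ 0.0344; vertical flow is upward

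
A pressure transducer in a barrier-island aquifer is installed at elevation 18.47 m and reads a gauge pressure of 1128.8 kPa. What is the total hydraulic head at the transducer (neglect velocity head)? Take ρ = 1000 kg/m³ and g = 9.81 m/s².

h ≈ 133.54 m

ψ = P/(ρg) = 1128.8×1000 / (1000 × 9.81) = 115.07 m.
h = z + ψ = 18.47 + 115.07 = 133.54 m.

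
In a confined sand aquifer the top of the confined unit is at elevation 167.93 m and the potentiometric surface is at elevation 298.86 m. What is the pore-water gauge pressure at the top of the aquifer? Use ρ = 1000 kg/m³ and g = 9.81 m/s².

Pressure head at the aquifer top: ψ = h − z = 298.86 − 167.93 = 130.93 m.
P = ρgψ = 1000 × 9.81 × 130.93 = 1284423 Pa ≈ 1280 kPa.

P ≈ 1280 kPa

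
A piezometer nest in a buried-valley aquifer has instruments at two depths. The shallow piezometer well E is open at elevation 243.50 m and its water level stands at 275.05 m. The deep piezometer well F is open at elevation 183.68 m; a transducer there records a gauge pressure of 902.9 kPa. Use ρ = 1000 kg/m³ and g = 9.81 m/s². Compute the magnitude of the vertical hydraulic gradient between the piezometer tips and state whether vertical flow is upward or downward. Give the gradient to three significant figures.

Total head at well E: h = 275.05 m (water level in the standpipe).
Pressure head at well F: ψ = P/(ρg) = 902.9×1000 / (1000 × 9.81) = 92.04 m.
Total head at well F: h = z + ψ = 183.68 + 92.04 = 275.72 m.
Δh = h(well E) − h(well F) = 275.05 − 275.72 = -0.67 m.
Vertical separation Δz = 243.50 − 183.68 = 59.82 m.
|i_v| = |Δh| / Δz = 0.67 / 59.82 = 0.0112.
Head is higher in the deep piezometer, so vertical flow is upward (discharge condition).

|i_v| ≈ 0.0112; vertical flow is upward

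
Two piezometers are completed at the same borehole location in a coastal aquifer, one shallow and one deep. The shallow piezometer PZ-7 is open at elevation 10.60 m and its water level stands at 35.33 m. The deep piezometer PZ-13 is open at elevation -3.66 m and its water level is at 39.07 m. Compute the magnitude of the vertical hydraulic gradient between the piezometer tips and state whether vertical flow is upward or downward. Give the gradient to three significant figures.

|i_v| ≈ 0.262; vertical flow is upward

Total head at PZ-7: h = 35.33 m (water level in the standpipe).
Total head at PZ-13: h = 39.07 m.
Δh = h(PZ-7) − h(PZ-13) = 35.33 − 39.07 = -3.74 m.
Vertical separation Δz = 10.60 − (-3.66) = 14.26 m.
|i_v| = |Δh| / Δz = 3.74 / 14.26 = 0.262.
Head is higher in the deep piezometer, so vertical flow is upward (discharge condition).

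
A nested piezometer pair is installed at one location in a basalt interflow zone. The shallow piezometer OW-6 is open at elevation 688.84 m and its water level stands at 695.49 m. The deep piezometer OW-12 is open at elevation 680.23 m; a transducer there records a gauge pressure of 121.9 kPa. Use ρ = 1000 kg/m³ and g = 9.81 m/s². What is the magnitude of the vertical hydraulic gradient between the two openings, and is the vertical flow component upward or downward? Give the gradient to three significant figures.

|i_v| ≈ 0.329; vertical flow is downward

Total head at OW-6: h = 695.49 m (water level in the standpipe).
Pressure head at OW-12: ψ = P/(ρg) = 121.9×1000 / (1000 × 9.81) = 12.43 m.
Total head at OW-12: h = z + ψ = 680.23 + 12.43 = 692.66 m.
Δh = h(OW-6) − h(OW-12) = 695.49 − 692.66 = 2.83 m.
Vertical separation Δz = 688.84 − 680.23 = 8.61 m.
|i_v| = |Δh| / Δz = 2.83 / 8.61 = 0.329.
Head is higher in the shallow piezometer, so vertical flow is downward (recharge condition).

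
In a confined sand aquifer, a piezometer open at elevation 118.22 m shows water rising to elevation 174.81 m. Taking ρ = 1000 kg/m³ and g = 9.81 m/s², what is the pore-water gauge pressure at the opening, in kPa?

Pressure head ψ = h − z = 174.81 − 118.22 = 56.59 m.
P = ρgψ = 1000 × 9.81 × 56.59 = 555148 Pa ≈ 555 kPa.

P ≈ 555 kPa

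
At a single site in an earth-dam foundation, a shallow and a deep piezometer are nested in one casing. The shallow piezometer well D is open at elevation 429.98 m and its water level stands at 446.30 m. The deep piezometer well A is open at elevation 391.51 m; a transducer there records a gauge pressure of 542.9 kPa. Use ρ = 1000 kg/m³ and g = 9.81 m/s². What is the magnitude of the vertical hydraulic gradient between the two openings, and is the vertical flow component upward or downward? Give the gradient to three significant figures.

Total head at well D: h = 446.30 m (water level in the standpipe).
Pressure head at well A: ψ = P/(ρg) = 542.9×1000 / (1000 × 9.81) = 55.34 m.
Total head at well A: h = z + ψ = 391.51 + 55.34 = 446.85 m.
Δh = h(well D) − h(well A) = 446.30 − 446.85 = -0.55 m.
Vertical separation Δz = 429.98 − 391.51 = 38.47 m.
|i_v| = |Δh| / Δz = 0.55 / 38.47 = 0.0143.
Head is higher in the deep piezometer, so vertical flow is upward (discharge condition).

|i_v| ≈ 0.0143; vertical flow is upward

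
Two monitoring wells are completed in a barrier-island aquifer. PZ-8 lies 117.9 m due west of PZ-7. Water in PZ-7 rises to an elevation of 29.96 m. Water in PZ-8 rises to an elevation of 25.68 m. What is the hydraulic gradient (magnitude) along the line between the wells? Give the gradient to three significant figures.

i ≈ 0.0363

Total head at PZ-7: h = 29.96 m (water level in the piezometer is the total head).
Total head at PZ-8: h = 25.68 m (water level in the piezometer is the total head).
Head difference: h(PZ-7) − h(PZ-8) = 29.96 − 25.68 = 4.28 m.
Hydraulic gradient: i = |Δh| / L = 4.28 / 117.9 = 0.0363.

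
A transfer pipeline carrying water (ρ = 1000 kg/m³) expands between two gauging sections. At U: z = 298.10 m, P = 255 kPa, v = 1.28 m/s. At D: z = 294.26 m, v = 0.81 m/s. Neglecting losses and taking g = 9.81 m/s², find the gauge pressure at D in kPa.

Pressure head at U: ψ₁ = P₁/(ρg) = 255×1000 / (1000 × 9.81) = 25.99 m.
Velocity heads: v₁²/2g = 1.28²/19.62 = 0.084 m; v₂²/2g = 0.81²/19.62 = 0.033 m.
Total head H = z₁ + ψ₁ + v₁²/2g = 298.10 + 25.99 + 0.084 = 324.17 m.
ψ₂ = H − z₂ − v₂²/2g = 324.17 − 294.26 − 0.033 = 29.88 m.
P₂ = ρgψ₂ = 1000 × 9.81 × 29.88 ≈ 293 kPa.

P₂ ≈ 293 kPa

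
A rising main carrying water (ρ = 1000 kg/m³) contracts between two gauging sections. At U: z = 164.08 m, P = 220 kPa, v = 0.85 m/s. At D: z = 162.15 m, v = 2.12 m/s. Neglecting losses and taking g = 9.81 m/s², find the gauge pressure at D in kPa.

P₂ ≈ 237 kPa

Pressure head at U: ψ₁ = P₁/(ρg) = 220×1000 / (1000 × 9.81) = 22.43 m.
Velocity heads: v₁²/2g = 0.85²/19.62 = 0.037 m; v₂²/2g = 2.12²/19.62 = 0.229 m.
Total head H = z₁ + ψ₁ + v₁²/2g = 164.08 + 22.43 + 0.037 = 186.55 m.
ψ₂ = H − z₂ − v₂²/2g = 186.55 − 162.15 − 0.229 = 24.17 m.
P₂ = ρgψ₂ = 1000 × 9.81 × 24.17 ≈ 237 kPa.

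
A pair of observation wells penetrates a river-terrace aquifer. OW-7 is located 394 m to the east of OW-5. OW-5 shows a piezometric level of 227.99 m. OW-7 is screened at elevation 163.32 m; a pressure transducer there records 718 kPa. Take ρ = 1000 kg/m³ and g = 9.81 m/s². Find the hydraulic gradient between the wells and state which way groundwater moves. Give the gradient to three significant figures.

Total head at OW-5: h = 227.99 m (water level in the piezometer is the total head).
Pressure head at OW-7: ψ = P/(ρg) = 718×1000 / (1000 × 9.81) = 73.19 m.
Total head at OW-7: h = z + ψ = 163.32 + 73.19 = 236.51 m.
Head difference: h(OW-5) − h(OW-7) = 227.99 − 236.51 = -8.52 m.
Hydraulic gradient: i = |Δh| / L = 8.52 / 394 = 0.0216.
Flow is from higher to lower head: from OW-7 toward OW-5, i.e. toward the west.

i ≈ 0.0216; groundwater flows toward the west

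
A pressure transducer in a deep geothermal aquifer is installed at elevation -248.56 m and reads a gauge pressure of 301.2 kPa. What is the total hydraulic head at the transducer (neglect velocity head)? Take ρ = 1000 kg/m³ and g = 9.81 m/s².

ψ = P/(ρg) = 301.2×1000 / (1000 × 9.81) = 30.70 m.
h = z + ψ = -248.56 + 30.70 = -217.86 m.

h ≈ -217.86 m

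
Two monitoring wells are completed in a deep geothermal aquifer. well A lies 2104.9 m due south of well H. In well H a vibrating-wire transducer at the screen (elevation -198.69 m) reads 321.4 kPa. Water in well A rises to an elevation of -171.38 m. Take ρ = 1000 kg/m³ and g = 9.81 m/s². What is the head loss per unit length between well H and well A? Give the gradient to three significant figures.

i ≈ 0.00259 m/m

Pressure head at well H: ψ = P/(ρg) = 321.4×1000 / (1000 × 9.81) = 32.76 m.
Total head at well H: h = z + ψ = -198.69 + 32.76 = -165.93 m.
Total head at well A: h = -171.38 m (water level in the piezometer is the total head).
Head difference: h(well H) − h(well A) = -165.93 − (-171.38) = 5.45 m.
Hydraulic gradient: i = |Δh| / L = 5.45 / 2104.9 = 0.00259.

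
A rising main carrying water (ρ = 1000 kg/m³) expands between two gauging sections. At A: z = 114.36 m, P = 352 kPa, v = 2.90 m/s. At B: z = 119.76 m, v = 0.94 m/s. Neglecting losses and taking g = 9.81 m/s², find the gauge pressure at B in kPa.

Pressure head at A: ψ₁ = P₁/(ρg) = 352×1000 / (1000 × 9.81) = 35.88 m.
Velocity heads: v₁²/2g = 2.90²/19.62 = 0.429 m; v₂²/2g = 0.94²/19.62 = 0.045 m.
Total head H = z₁ + ψ₁ + v₁²/2g = 114.36 + 35.88 + 0.429 = 150.67 m.
ψ₂ = H − z₂ − v₂²/2g = 150.67 − 119.76 − 0.045 = 30.86 m.
P₂ = ρgψ₂ = 1000 × 9.81 × 30.86 ≈ 303 kPa.

P₂ ≈ 303 kPa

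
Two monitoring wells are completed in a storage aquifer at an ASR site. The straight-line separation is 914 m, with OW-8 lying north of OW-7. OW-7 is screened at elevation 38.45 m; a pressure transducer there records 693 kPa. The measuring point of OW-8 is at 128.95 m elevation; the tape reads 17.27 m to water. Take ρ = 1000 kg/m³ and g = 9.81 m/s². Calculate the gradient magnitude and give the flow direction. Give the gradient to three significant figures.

Pressure head at OW-7: ψ = P/(ρg) = 693×1000 / (1000 × 9.81) = 70.64 m.
Total head at OW-7: h = z + ψ = 38.45 + 70.64 = 109.09 m.
Total head at OW-8: h = 128.95 − 17.27 = 111.68 m.
Head difference: h(OW-7) − h(OW-8) = 109.09 − 111.68 = -2.59 m.
Hydraulic gradient: i = |Δh| / L = 2.59 / 914 = 0.00283.
Flow is from higher to lower head: from OW-8 toward OW-7, i.e. toward the south.

i ≈ 0.00283; groundwater flows toward the south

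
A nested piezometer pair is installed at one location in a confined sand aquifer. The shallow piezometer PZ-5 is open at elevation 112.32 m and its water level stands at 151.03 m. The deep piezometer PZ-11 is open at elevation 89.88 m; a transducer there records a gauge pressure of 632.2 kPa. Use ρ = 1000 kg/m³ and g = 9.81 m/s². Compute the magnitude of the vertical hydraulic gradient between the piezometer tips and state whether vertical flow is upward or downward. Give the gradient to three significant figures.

Total head at PZ-5: h = 151.03 m (water level in the standpipe).
Pressure head at PZ-11: ψ = P/(ρg) = 632.2×1000 / (1000 × 9.81) = 64.44 m.
Total head at PZ-11: h = z + ψ = 89.88 + 64.44 = 154.32 m.
Δh = h(PZ-5) − h(PZ-11) = 151.03 − 154.32 = -3.29 m.
Vertical separation Δz = 112.32 − 89.88 = 22.44 m.
|i_v| = |Δh| / Δz = 3.29 / 22.44 = 0.147.
Head is higher in the deep piezometer, so vertical flow is upward (discharge condition).

|i_v| ≈ 0.147; vertical flow is upward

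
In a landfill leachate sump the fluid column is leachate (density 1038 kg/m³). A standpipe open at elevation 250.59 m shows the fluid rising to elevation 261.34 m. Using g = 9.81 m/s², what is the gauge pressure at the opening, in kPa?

Pressure head ψ = h − z = 261.34 − 250.59 = 10.75 m.
P = ρgψ = 1038 × 9.81 × 10.75 = 109465 Pa ≈ 109 kPa.

P ≈ 109 kPa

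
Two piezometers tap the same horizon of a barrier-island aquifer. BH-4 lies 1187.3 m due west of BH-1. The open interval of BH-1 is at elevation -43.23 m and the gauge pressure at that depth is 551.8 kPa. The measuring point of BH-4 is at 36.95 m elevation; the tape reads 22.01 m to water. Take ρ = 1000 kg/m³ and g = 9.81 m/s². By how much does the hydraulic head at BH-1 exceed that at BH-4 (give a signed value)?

Pressure head at BH-1: ψ = P/(ρg) = 551.8×1000 / (1000 × 9.81) = 56.25 m.
Total head at BH-1: h = z + ψ = -43.23 + 56.25 = 13.02 m.
Total head at BH-4: h = 36.95 − 22.01 = 14.94 m.
Head difference: h(BH-1) − h(BH-4) = 13.02 − 14.94 = -1.92 m.

Δh ≈ -1.92 m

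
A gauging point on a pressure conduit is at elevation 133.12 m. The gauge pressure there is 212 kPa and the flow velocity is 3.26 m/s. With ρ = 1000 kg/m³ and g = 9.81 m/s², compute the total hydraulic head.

Pressure head ψ = P/(ρg) = 212×1000 / (1000 × 9.81) = 21.61 m.
Velocity head = v²/(2g) = 3.26² / (2 × 9.81) = 0.542 m.
h = z + ψ + v²/(2g) = 133.12 + 21.61 + 0.542 = 155.27 m.

h ≈ 155.27 m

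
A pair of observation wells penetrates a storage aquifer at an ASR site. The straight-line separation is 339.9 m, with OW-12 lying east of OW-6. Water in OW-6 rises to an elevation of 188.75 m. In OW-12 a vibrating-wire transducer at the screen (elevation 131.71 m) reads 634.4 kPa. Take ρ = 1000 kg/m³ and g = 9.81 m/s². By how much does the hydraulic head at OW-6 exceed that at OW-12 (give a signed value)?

Δh ≈ -7.63 m

Total head at OW-6: h = 188.75 m (water level in the piezometer is the total head).
Pressure head at OW-12: ψ = P/(ρg) = 634.4×1000 / (1000 × 9.81) = 64.67 m.
Total head at OW-12: h = z + ψ = 131.71 + 64.67 = 196.38 m.
Head difference: h(OW-6) − h(OW-12) = 188.75 − 196.38 = -7.63 m.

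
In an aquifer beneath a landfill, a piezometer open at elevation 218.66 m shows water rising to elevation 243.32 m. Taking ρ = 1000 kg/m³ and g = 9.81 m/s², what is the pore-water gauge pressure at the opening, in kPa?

P ≈ 242 kPa

Pressure head ψ = h − z = 243.32 − 218.66 = 24.66 m.
P = ρgψ = 1000 × 9.81 × 24.66 = 241915 Pa ≈ 242 kPa.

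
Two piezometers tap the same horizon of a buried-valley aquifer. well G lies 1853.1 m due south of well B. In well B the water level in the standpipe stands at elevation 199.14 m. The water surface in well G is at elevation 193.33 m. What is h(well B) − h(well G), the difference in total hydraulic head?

Total head at well B: h = 199.14 m (water level in the piezometer is the total head).
Total head at well G: h = 193.33 m (water level in the piezometer is the total head).
Head difference: h(well B) − h(well G) = 199.14 − 193.33 = 5.81 m.

Δh ≈ 5.81 m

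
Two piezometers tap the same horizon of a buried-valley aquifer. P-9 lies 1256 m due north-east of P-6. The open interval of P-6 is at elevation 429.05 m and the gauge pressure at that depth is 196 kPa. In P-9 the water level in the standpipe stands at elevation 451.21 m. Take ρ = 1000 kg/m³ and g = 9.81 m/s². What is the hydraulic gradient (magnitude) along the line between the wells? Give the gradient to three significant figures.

Pressure head at P-6: ψ = P/(ρg) = 196×1000 / (1000 × 9.81) = 19.98 m.
Total head at P-6: h = z + ψ = 429.05 + 19.98 = 449.03 m.
Total head at P-9: h = 451.21 m (water level in the piezometer is the total head).
Head difference: h(P-6) − h(P-9) = 449.03 − 451.21 = -2.18 m.
Hydraulic gradient: i = |Δh| / L = 2.18 / 1256 = 0.00174.

i ≈ 0.00174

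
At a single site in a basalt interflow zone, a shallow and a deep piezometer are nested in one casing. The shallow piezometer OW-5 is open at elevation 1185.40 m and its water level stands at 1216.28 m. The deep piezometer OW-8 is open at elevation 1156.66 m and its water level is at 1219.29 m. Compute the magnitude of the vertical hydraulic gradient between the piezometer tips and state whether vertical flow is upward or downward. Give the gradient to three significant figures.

Total head at OW-5: h = 1216.28 m (water level in the standpipe).
Total head at OW-8: h = 1219.29 m.
Δh = h(OW-5) − h(OW-8) = 1216.28 − 1219.29 = -3.01 m.
Vertical separation Δz = 1185.40 − 1156.66 = 28.74 m.
|i_v| = |Δh| / Δz = 3.01 / 28.74 = 0.105.
Head is higher in the deep piezometer, so vertical flow is upward (discharge condition).

|i_v| ≈ 0.105; vertical flow is upward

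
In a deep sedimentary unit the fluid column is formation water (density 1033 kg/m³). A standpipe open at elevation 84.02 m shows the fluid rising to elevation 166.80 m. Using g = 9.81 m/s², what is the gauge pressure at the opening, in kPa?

P ≈ 839 kPa

Pressure head ψ = h − z = 166.80 − 84.02 = 82.78 m.
P = ρgψ = 1033 × 9.81 × 82.78 = 838870 Pa ≈ 839 kPa.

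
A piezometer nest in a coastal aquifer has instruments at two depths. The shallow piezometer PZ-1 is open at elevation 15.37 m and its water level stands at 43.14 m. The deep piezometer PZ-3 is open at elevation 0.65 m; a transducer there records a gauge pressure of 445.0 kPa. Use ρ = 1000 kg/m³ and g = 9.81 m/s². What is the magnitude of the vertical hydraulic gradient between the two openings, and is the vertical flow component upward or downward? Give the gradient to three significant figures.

|i_v| ≈ 0.195; vertical flow is upward

Total head at PZ-1: h = 43.14 m (water level in the standpipe).
Pressure head at PZ-3: ψ = P/(ρg) = 445.0×1000 / (1000 × 9.81) = 45.36 m.
Total head at PZ-3: h = z + ψ = 0.65 + 45.36 = 46.01 m.
Δh = h(PZ-1) − h(PZ-3) = 43.14 − 46.01 = -2.87 m.
Vertical separation Δz = 15.37 − 0.65 = 14.72 m.
|i_v| = |Δh| / Δz = 2.87 / 14.72 = 0.195.
Head is higher in the deep piezometer, so vertical flow is upward (discharge condition).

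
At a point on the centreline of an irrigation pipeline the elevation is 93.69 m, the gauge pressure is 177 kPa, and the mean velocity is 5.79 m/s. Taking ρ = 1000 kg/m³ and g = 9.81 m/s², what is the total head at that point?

h ≈ 113.44 m

Pressure head ψ = P/(ρg) = 177×1000 / (1000 × 9.81) = 18.04 m.
Velocity head = v²/(2g) = 5.79² / (2 × 9.81) = 1.709 m.
h = z + ψ + v²/(2g) = 93.69 + 18.04 + 1.709 = 113.44 m.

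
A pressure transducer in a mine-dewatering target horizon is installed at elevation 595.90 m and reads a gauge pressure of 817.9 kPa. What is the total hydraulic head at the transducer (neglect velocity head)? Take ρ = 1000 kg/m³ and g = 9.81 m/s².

h ≈ 679.27 m

ψ = P/(ρg) = 817.9×1000 / (1000 × 9.81) = 83.37 m.
h = z + ψ = 595.90 + 83.37 = 679.27 m.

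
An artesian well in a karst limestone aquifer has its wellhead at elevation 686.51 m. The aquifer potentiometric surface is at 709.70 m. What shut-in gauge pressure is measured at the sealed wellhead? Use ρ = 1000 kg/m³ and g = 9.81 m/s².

Head above the cap: Δh = 709.70 − 686.51 = 23.19 m.
P = ρgΔh = 1000 × 9.81 × 23.19 = 227494 Pa ≈ 227 kPa.

P ≈ 227 kPa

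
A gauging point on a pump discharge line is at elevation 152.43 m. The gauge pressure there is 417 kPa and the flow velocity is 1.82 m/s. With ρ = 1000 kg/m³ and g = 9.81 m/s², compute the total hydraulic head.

Pressure head ψ = P/(ρg) = 417×1000 / (1000 × 9.81) = 42.51 m.
Velocity head = v²/(2g) = 1.82² / (2 × 9.81) = 0.169 m.
h = z + ψ + v²/(2g) = 152.43 + 42.51 + 0.169 = 195.11 m.

h ≈ 195.11 m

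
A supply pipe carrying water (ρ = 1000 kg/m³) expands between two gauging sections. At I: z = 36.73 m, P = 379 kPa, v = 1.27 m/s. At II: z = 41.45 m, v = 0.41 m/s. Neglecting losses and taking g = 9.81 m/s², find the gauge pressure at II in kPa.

Pressure head at I: ψ₁ = P₁/(ρg) = 379×1000 / (1000 × 9.81) = 38.63 m.
Velocity heads: v₁²/2g = 1.27²/19.62 = 0.082 m; v₂²/2g = 0.41²/19.62 = 0.009 m.
Total head H = z₁ + ψ₁ + v₁²/2g = 36.73 + 38.63 + 0.082 = 75.44 m.
ψ₂ = H − z₂ − v₂²/2g = 75.44 − 41.45 − 0.009 = 33.98 m.
P₂ = ρgψ₂ = 1000 × 9.81 × 33.98 ≈ 333 kPa.

P₂ ≈ 333 kPa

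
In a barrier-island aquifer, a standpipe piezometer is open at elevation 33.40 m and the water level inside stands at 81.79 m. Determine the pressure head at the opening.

ψ ≈ 48.39 m

Total head h = 81.79 m (the water-surface elevation in the piezometer).
Pressure head ψ = h − z = 81.79 − 33.40 = 48.39 m.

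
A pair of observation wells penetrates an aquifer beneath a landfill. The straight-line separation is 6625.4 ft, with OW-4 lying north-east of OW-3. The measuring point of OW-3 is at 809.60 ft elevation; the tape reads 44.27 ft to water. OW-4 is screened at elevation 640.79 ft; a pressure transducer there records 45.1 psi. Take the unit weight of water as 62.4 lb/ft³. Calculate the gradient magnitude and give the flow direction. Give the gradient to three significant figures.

i ≈ 0.00309; groundwater flows toward the north-east

Total head at OW-3: h = 809.60 − 44.27 = 765.33 ft.
Pressure head at OW-4: ψ = 144·P/γ = 144 × 45.1 / 62.4 = 104.08 ft.
Total head at OW-4: h = z + ψ = 640.79 + 104.08 = 744.87 ft.
Head difference: h(OW-3) − h(OW-4) = 765.33 − 744.87 = 20.46 ft.
Hydraulic gradient: i = |Δh| / L = 20.46 / 6625.4 = 0.00309.
Flow is from higher to lower head: from OW-3 toward OW-4, i.e. toward the north-east.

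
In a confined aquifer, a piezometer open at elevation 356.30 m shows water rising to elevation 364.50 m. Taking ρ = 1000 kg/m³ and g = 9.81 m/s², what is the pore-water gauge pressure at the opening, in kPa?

Pressure head ψ = h − z = 364.50 − 356.30 = 8.20 m.
P = ρgψ = 1000 × 9.81 × 8.20 = 80442 Pa ≈ 80.4 kPa.

P ≈ 80.4 kPa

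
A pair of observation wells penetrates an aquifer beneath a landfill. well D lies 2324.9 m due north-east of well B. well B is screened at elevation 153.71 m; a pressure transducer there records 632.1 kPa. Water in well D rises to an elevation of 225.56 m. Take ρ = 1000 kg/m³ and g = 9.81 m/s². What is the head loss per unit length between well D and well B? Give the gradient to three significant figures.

i ≈ 0.00319 m/m

Pressure head at well B: ψ = P/(ρg) = 632.1×1000 / (1000 × 9.81) = 64.43 m.
Total head at well B: h = z + ψ = 153.71 + 64.43 = 218.14 m.
Total head at well D: h = 225.56 m (water level in the piezometer is the total head).
Head difference: h(well B) − h(well D) = 218.14 − 225.56 = -7.42 m.
Hydraulic gradient: i = |Δh| / L = 7.42 / 2324.9 = 0.00319.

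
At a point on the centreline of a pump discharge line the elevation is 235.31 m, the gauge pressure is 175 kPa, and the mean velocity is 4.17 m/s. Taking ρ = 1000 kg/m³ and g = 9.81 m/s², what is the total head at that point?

Pressure head ψ = P/(ρg) = 175×1000 / (1000 × 9.81) = 17.84 m.
Velocity head = v²/(2g) = 4.17² / (2 × 9.81) = 0.886 m.
h = z + ψ + v²/(2g) = 235.31 + 17.84 + 0.886 = 254.04 m.

h ≈ 254.04 m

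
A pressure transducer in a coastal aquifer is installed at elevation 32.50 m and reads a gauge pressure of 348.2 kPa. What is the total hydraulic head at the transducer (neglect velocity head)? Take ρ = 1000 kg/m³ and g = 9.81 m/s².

ψ = P/(ρg) = 348.2×1000 / (1000 × 9.81) = 35.49 m.
h = z + ψ = 32.50 + 35.49 = 67.99 m.

h ≈ 67.99 m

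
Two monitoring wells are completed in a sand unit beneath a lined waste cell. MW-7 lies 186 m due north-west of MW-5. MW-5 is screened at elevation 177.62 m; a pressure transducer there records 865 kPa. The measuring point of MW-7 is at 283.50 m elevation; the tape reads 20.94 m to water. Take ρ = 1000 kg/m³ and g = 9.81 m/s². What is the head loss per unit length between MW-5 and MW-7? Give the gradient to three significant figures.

Pressure head at MW-5: ψ = P/(ρg) = 865×1000 / (1000 × 9.81) = 88.18 m.
Total head at MW-5: h = z + ψ = 177.62 + 88.18 = 265.80 m.
Total head at MW-7: h = 283.50 − 20.94 = 262.56 m.
Head difference: h(MW-5) − h(MW-7) = 265.80 − 262.56 = 3.24 m.
Hydraulic gradient: i = |Δh| / L = 3.24 / 186 = 0.0174.

i ≈ 0.0174 m/m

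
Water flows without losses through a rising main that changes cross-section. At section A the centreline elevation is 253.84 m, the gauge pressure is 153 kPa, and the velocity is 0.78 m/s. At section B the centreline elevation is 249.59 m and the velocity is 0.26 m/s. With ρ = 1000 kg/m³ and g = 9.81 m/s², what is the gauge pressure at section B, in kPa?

P₂ ≈ 195 kPa

Pressure head at A: ψ₁ = P₁/(ρg) = 153×1000 / (1000 × 9.81) = 15.60 m.
Velocity heads: v₁²/2g = 0.78²/19.62 = 0.031 m; v₂²/2g = 0.26²/19.62 = 0.003 m.
Total head H = z₁ + ψ₁ + v₁²/2g = 253.84 + 15.60 + 0.031 = 269.47 m.
ψ₂ = H − z₂ − v₂²/2g = 269.47 − 249.59 − 0.003 = 19.88 m.
P₂ = ρgψ₂ = 1000 × 9.81 × 19.88 ≈ 195 kPa.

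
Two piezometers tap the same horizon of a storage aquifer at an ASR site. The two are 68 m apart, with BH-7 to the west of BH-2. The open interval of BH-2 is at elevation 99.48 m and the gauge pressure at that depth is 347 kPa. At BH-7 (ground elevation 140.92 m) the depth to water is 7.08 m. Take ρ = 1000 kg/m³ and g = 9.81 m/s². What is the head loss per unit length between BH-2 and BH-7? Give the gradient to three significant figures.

i ≈ 0.0149 m/m

Pressure head at BH-2: ψ = P/(ρg) = 347×1000 / (1000 × 9.81) = 35.37 m.
Total head at BH-2: h = z + ψ = 99.48 + 35.37 = 134.85 m.
Total head at BH-7: h = 140.92 − 7.08 = 133.84 m.
Head difference: h(BH-2) − h(BH-7) = 134.85 − 133.84 = 1.01 m.
Hydraulic gradient: i = |Δh| / L = 1.01 / 68 = 0.0149.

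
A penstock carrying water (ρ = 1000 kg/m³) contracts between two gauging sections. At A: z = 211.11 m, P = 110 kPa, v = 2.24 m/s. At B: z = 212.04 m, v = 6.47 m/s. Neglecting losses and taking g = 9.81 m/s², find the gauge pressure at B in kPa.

P₂ ≈ 82.5 kPa

Pressure head at A: ψ₁ = P₁/(ρg) = 110×1000 / (1000 × 9.81) = 11.21 m.
Velocity heads: v₁²/2g = 2.24²/19.62 = 0.256 m; v₂²/2g = 6.47²/19.62 = 2.134 m.
Total head H = z₁ + ψ₁ + v₁²/2g = 211.11 + 11.21 + 0.256 = 222.58 m.
ψ₂ = H − z₂ − v₂²/2g = 222.58 − 212.04 − 2.134 = 8.41 m.
P₂ = ρgψ₂ = 1000 × 9.81 × 8.41 ≈ 82.5 kPa.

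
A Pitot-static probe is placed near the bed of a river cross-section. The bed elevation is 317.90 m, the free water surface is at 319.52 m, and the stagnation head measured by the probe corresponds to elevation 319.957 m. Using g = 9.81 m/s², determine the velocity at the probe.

Near the bed, under hydrostatic conditions, the piezometric head (z + ψ) equals the free-surface elevation, 319.52 m.
Velocity head = total − piezometric = 319.957 − 319.52 = 0.437 m.
v = √(2g·h_v) = √(2 × 9.81 × 0.437) = 2.93 m/s.

v ≈ 2.93 m/s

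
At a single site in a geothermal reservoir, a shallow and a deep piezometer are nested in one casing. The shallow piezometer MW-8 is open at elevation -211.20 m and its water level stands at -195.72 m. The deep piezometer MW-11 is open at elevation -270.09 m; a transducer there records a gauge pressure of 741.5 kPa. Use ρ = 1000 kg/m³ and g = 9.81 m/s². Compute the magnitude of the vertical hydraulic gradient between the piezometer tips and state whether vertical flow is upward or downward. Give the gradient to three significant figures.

Total head at MW-8: h = -195.72 m (water level in the standpipe).
Pressure head at MW-11: ψ = P/(ρg) = 741.5×1000 / (1000 × 9.81) = 75.59 m.
Total head at MW-11: h = z + ψ = -270.09 + 75.59 = -194.50 m.
Δh = h(MW-8) − h(MW-11) = -195.72 − (-194.50) = -1.22 m.
Vertical separation Δz = -211.20 − (-270.09) = 58.89 m.
|i_v| = |Δh| / Δz = 1.22 / 58.89 = 0.0207.
Head is higher in the deep piezometer, so vertical flow is upward (discharge condition).

|i_v| ≈ 0.0207; vertical flow is upward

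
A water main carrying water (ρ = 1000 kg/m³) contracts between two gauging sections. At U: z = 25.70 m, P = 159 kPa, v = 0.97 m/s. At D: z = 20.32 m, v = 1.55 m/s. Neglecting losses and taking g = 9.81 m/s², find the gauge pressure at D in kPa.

Pressure head at U: ψ₁ = P₁/(ρg) = 159×1000 / (1000 × 9.81) = 16.21 m.
Velocity heads: v₁²/2g = 0.97²/19.62 = 0.048 m; v₂²/2g = 1.55²/19.62 = 0.122 m.
Total head H = z₁ + ψ₁ + v₁²/2g = 25.70 + 16.21 + 0.048 = 41.96 m.
ψ₂ = H − z₂ − v₂²/2g = 41.96 − 20.32 − 0.122 = 21.52 m.
P₂ = ρgψ₂ = 1000 × 9.81 × 21.52 ≈ 211 kPa.

P₂ ≈ 211 kPa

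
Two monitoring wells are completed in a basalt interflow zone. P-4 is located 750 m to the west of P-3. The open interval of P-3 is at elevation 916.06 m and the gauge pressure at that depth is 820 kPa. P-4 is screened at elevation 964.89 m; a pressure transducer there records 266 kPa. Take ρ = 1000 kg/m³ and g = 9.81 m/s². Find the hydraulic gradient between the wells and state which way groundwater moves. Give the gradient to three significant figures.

Pressure head at P-3: ψ = P/(ρg) = 820×1000 / (1000 × 9.81) = 83.59 m.
Total head at P-3: h = z + ψ = 916.06 + 83.59 = 999.65 m.
Pressure head at P-4: ψ = P/(ρg) = 266×1000 / (1000 × 9.81) = 27.12 m.
Total head at P-4: h = z + ψ = 964.89 + 27.12 = 992.01 m.
Head difference: h(P-3) − h(P-4) = 999.65 − 992.01 = 7.64 m.
Hydraulic gradient: i = |Δh| / L = 7.64 / 750 = 0.0102.
Flow is from higher to lower head: from P-3 toward P-4, i.e. toward the west.

i ≈ 0.0102; groundwater flows toward the west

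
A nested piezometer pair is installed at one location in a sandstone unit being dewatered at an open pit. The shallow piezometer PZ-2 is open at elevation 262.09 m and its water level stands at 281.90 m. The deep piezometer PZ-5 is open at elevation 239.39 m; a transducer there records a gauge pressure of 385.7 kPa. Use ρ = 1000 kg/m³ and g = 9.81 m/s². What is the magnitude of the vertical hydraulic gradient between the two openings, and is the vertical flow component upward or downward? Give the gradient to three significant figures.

|i_v| ≈ 0.141; vertical flow is downward

Total head at PZ-2: h = 281.90 m (water level in the standpipe).
Pressure head at PZ-5: ψ = P/(ρg) = 385.7×1000 / (1000 × 9.81) = 39.32 m.
Total head at PZ-5: h = z + ψ = 239.39 + 39.32 = 278.71 m.
Δh = h(PZ-2) − h(PZ-5) = 281.90 − 278.71 = 3.19 m.
Vertical separation Δz = 262.09 − 239.39 = 22.70 m.
|i_v| = |Δh| / Δz = 3.19 / 22.70 = 0.141.
Head is higher in the shallow piezometer, so vertical flow is downward (recharge condition).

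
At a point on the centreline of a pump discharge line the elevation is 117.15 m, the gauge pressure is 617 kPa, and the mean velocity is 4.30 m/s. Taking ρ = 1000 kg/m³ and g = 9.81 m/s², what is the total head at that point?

Pressure head ψ = P/(ρg) = 617×1000 / (1000 × 9.81) = 62.90 m.
Velocity head = v²/(2g) = 4.30² / (2 × 9.81) = 0.942 m.
h = z + ψ + v²/(2g) = 117.15 + 62.90 + 0.942 = 180.99 m.

h ≈ 180.99 m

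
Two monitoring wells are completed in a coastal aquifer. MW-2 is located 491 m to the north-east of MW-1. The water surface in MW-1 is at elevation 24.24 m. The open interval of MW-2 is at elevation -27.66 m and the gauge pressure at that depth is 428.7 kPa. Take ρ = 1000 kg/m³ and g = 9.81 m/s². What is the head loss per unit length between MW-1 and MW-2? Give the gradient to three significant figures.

Total head at MW-1: h = 24.24 m (water level in the piezometer is the total head).
Pressure head at MW-2: ψ = P/(ρg) = 428.7×1000 / (1000 × 9.81) = 43.70 m.
Total head at MW-2: h = z + ψ = -27.66 + 43.70 = 16.04 m.
Head difference: h(MW-1) − h(MW-2) = 24.24 − 16.04 = 8.20 m.
Hydraulic gradient: i = |Δh| / L = 8.20 / 491 = 0.0167.

i ≈ 0.0167 m/m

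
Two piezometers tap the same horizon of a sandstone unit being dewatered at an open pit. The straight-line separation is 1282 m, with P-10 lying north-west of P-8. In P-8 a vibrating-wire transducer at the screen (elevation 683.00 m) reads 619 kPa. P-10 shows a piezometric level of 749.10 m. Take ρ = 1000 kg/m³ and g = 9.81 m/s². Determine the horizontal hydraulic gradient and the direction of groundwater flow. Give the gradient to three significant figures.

Pressure head at P-8: ψ = P/(ρg) = 619×1000 / (1000 × 9.81) = 63.10 m.
Total head at P-8: h = z + ψ = 683.00 + 63.10 = 746.10 m.
Total head at P-10: h = 749.10 m (water level in the piezometer is the total head).
Head difference: h(P-8) − h(P-10) = 746.10 − 749.10 = -3.00 m.
Hydraulic gradient: i = |Δh| / L = 3.00 / 1282 = 0.00234.
Flow is from higher to lower head: from P-10 toward P-8, i.e. toward the south-east.

i ≈ 0.00234; groundwater flows toward the south-east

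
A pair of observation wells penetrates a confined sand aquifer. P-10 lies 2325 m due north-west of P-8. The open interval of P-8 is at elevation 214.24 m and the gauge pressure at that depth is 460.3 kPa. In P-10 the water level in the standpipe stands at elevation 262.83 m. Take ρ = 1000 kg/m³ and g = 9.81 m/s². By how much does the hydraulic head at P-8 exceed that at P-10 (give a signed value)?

Pressure head at P-8: ψ = P/(ρg) = 460.3×1000 / (1000 × 9.81) = 46.92 m.
Total head at P-8: h = z + ψ = 214.24 + 46.92 = 261.16 m.
Total head at P-10: h = 262.83 m (water level in the piezometer is the total head).
Head difference: h(P-8) − h(P-10) = 261.16 − 262.83 = -1.67 m.

Δh ≈ -1.67 m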